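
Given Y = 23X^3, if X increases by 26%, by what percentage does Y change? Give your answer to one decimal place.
100.0%

For Y = 23X^3:
If X → X(1 + 0.26)
Then Y → Y · (1 + 0.26)^3
     ≈ Y · 2.0004

Percentage change = ((1 + 0.26)^3 − 1) × 100% ≈ 100.0%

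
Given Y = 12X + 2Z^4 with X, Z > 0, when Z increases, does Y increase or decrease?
Y increases

Taking the partial derivative:
∂Y/∂Z = 8Z^3

∂Y/∂Z = 8Z^3 > 0 (assuming positive values)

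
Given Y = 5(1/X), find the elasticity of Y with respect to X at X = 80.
Elasticity = -1

Elasticity = (dY/dX) · (X/Y)

dY/dX = -5/X²
At X = 80: dY/dX = -1/1280, Y = 1/16

Elasticity = (-1/1280) · (80 / (1/16)) = -1

Interpretation: for a small percentage change in X, the percentage change in Y is approximately -1.00 times as large.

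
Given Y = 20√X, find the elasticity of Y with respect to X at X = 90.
Elasticity = 1/2

Elasticity = (dY/dX) · (X/Y)

dY/dX = 10/√X
At X = 90: dY/dX = √10/3, Y = 60·√10

Elasticity = (√10/3) · (90 / (60·√10)) = 1/2

Interpretation: for a small percentage change in X, the percentage change in Y is approximately 0.50 times as large.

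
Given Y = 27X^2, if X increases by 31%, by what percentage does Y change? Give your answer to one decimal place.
71.6%

For Y = 27X^2:
If X → X(1 + 0.31)
Then Y → Y · (1 + 0.31)^2
     = Y · 1.7161

Percentage change = ((1 + 0.31)^2 − 1) × 100% ≈ 71.6%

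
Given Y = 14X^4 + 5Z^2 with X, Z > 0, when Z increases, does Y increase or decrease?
Y increases

Taking the partial derivative:
∂Y/∂Z = 10Z

∂Y/∂Z = 10Z > 0 (assuming positive values)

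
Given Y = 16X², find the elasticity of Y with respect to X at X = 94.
Elasticity = 2

Elasticity = (dY/dX) · (X/Y)

dY/dX = 32·X
At X = 94: dY/dX = 3008, Y = 141376

Elasticity = 3008 · (94 / 141376) = 2

Interpretation: for a small percentage change in X, the percentage change in Y is approximately 2.00 times as large.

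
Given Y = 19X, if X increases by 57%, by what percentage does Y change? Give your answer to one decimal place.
57.0%

For Y = 19X:
If X → X(1 + 0.57)
Then Y → Y · (1 + 0.57)^1
     = Y · 1.5700

Percentage change = ((1 + 0.57)^1 − 1) × 100% = 57.0%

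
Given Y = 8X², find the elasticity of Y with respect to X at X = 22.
Elasticity = 2

Elasticity = (dY/dX) · (X/Y)

dY/dX = 16·X
At X = 22: dY/dX = 352, Y = 3872

Elasticity = 352 · (22 / 3872) = 2

Interpretation: for a small percentage change in X, the percentage change in Y is approximately 2.00 times as large.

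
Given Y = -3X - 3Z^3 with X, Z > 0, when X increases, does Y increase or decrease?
Y decreases

Taking the partial derivative:
∂Y/∂X = -3

∂Y/∂X = -3 < 0 (assuming positive values)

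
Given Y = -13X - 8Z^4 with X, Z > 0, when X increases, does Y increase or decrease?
Y decreases

Taking the partial derivative:
∂Y/∂X = -13

∂Y/∂X = -13 < 0 (assuming positive values)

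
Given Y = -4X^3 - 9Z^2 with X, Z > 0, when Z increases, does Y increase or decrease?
Y decreases

Taking the partial derivative:
∂Y/∂Z = -18Z

∂Y/∂Z = -18Z < 0 (assuming positive values)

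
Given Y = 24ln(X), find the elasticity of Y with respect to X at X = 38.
Elasticity = 1/ln(38) ≈ 0.2749

Elasticity = (dY/dX) · (X/Y)

dY/dX = 24/X
At X = 38: dY/dX = 12/19, Y = 24·ln(38)

Elasticity = (12/19) · (38 / (24·ln(38))) = 1/ln(38) ≈ 0.2749

Interpretation: for a small percentage change in X, the percentage change in Y is approximately 0.27 times as large.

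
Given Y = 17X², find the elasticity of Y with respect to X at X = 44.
Elasticity = 2

Elasticity = (dY/dX) · (X/Y)

dY/dX = 34·X
At X = 44: dY/dX = 1496, Y = 32912

Elasticity = 1496 · (44 / 32912) = 2

Interpretation: for a small percentage change in X, the percentage change in Y is approximately 2.00 times as large.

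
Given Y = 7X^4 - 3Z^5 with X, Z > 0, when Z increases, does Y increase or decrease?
Y decreases

Taking the partial derivative:
∂Y/∂Z = -15Z^4

∂Y/∂Z = -15Z^4 < 0 (assuming positive values)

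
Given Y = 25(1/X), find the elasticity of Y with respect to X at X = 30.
Elasticity = -1

Elasticity = (dY/dX) · (X/Y)

dY/dX = -25/X²
At X = 30: dY/dX = -1/36, Y = 5/6

Elasticity = (-1/36) · (30 / (5/6)) = -1

Interpretation: for a small percentage change in X, the percentage change in Y is approximately -1.00 times as large.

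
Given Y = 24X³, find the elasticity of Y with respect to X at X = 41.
Elasticity = 3

Elasticity = (dY/dX) · (X/Y)

dY/dX = 72·X²
At X = 41: dY/dX = 121032, Y = 1654104

Elasticity = 121032 · (41 / 1654104) = 3

Interpretation: for a small percentage change in X, the percentage change in Y is approximately 3.00 times as large.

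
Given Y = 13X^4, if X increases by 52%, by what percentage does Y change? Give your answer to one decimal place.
433.8%

For Y = 13X^4:
If X → X(1 + 0.52)
Then Y → Y · (1 + 0.52)^4
     ≈ Y · 5.3379

Percentage change = ((1 + 0.52)^4 − 1) × 100% ≈ 433.8%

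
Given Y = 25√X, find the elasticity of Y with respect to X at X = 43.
Elasticity = 1/2

Elasticity = (dY/dX) · (X/Y)

dY/dX = 25/(2·√X)
At X = 43: dY/dX = 25·√43/86, Y = 25·√43

Elasticity = (25·√43/86) · (43 / (25·√43)) = 1/2

Interpretation: for a small percentage change in X, the percentage change in Y is approximately 0.50 times as large.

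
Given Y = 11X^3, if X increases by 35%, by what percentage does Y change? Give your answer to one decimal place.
146.0%

For Y = 11X^3:
If X → X(1 + 0.35)
Then Y → Y · (1 + 0.35)^3
     ≈ Y · 2.4604

Percentage change = ((1 + 0.35)^3 − 1) × 100% ≈ 146.0%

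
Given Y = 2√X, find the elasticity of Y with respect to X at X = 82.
Elasticity = 1/2

Elasticity = (dY/dX) · (X/Y)

dY/dX = 1/√X
At X = 82: dY/dX = √82/82, Y = 2·√82

Elasticity = (√82/82) · (82 / (2·√82)) = 1/2

Interpretation: for a small percentage change in X, the percentage change in Y is approximately 0.50 times as large.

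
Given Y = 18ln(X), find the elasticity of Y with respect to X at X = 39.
Elasticity = 1/ln(39) ≈ 0.2730

Elasticity = (dY/dX) · (X/Y)

dY/dX = 18/X
At X = 39: dY/dX = 6/13, Y = 18·ln(39)

Elasticity = (6/13) · (39 / (18·ln(39))) = 1/ln(39) ≈ 0.2730

Interpretation: for a small percentage change in X, the percentage change in Y is approximately 0.27 times as large.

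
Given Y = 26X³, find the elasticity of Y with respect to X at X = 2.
Elasticity = 3

Elasticity = (dY/dX) · (X/Y)

dY/dX = 78·X²
At X = 2: dY/dX = 312, Y = 208

Elasticity = 312 · (2 / 208) = 3

Interpretation: for a small percentage change in X, the percentage change in Y is approximately 3.00 times as large.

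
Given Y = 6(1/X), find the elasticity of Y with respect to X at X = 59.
Elasticity = -1

Elasticity = (dY/dX) · (X/Y)

dY/dX = -6/X²
At X = 59: dY/dX = -6/3481, Y = 6/59

Elasticity = (-6/3481) · (59 / (6/59)) = -1

Interpretation: for a small percentage change in X, the percentage change in Y is approximately -1.00 times as large.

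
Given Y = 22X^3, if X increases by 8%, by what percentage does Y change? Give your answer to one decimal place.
26.0%

For Y = 22X^3:
If X → X(1 + 0.08)
Then Y → Y · (1 + 0.08)^3
     ≈ Y · 1.2597

Percentage change = ((1 + 0.08)^3 − 1) × 100% ≈ 26.0%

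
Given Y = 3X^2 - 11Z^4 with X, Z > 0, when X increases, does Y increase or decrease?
Y increases

Taking the partial derivative:
∂Y/∂X = 6X

∂Y/∂X = 6X > 0 (assuming positive values)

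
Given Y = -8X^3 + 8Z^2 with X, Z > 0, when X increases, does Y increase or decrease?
Y decreases

Taking the partial derivative:
∂Y/∂X = -24X^2

∂Y/∂X = -24X^2 < 0 (assuming positive values)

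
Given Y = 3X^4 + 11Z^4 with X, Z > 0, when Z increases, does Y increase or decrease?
Y increases

Taking the partial derivative:
∂Y/∂Z = 44Z^3

∂Y/∂Z = 44Z^3 > 0 (assuming positive values)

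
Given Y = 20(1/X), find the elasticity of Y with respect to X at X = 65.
Elasticity = -1

Elasticity = (dY/dX) · (X/Y)

dY/dX = -20/X²
At X = 65: dY/dX = -4/845, Y = 4/13

Elasticity = (-4/845) · (65 / (4/13)) = -1

Interpretation: for a small percentage change in X, the percentage change in Y is approximately -1.00 times as large.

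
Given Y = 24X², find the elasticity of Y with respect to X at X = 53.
Elasticity = 2

Elasticity = (dY/dX) · (X/Y)

dY/dX = 48·X
At X = 53: dY/dX = 2544, Y = 67416

Elasticity = 2544 · (53 / 67416) = 2

Interpretation: for a small percentage change in X, the percentage change in Y is approximately 2.00 times as large.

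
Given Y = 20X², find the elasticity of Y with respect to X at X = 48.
Elasticity = 2

Elasticity = (dY/dX) · (X/Y)

dY/dX = 40·X
At X = 48: dY/dX = 1920, Y = 46080

Elasticity = 1920 · (48 / 46080) = 2

Interpretation: for a small percentage change in X, the percentage change in Y is approximately 2.00 times as large.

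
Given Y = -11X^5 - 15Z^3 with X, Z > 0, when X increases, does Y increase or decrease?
Y decreases

Taking the partial derivative:
∂Y/∂X = -55X^4

∂Y/∂X = -55X^4 < 0 (assuming positive values)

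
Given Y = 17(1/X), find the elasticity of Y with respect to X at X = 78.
Elasticity = -1

Elasticity = (dY/dX) · (X/Y)

dY/dX = -17/X²
At X = 78: dY/dX = -17/6084, Y = 17/78

Elasticity = (-17/6084) · (78 / (17/78)) = -1

Interpretation: for a small percentage change in X, the percentage change in Y is approximately -1.00 times as large.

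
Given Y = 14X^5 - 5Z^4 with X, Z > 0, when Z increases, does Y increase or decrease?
Y decreases

Taking the partial derivative:
∂Y/∂Z = -20Z^3

∂Y/∂Z = -20Z^3 < 0 (assuming positive values)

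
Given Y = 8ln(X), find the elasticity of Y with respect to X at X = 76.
Elasticity = 1/ln(76) ≈ 0.2309

Elasticity = (dY/dX) · (X/Y)

dY/dX = 8/X
At X = 76: dY/dX = 2/19, Y = 8·ln(76)

Elasticity = (2/19) · (76 / (8·ln(76))) = 1/ln(76) ≈ 0.2309

Interpretation: for a small percentage change in X, the percentage change in Y is approximately 0.23 times as large.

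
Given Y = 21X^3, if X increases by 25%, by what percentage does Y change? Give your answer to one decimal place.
95.3%

For Y = 21X^3:
If X → X(1 + 0.25)
Then Y → Y · (1 + 0.25)^3
     ≈ Y · 1.9531

Percentage change = ((1 + 0.25)^3 − 1) × 100% ≈ 95.3%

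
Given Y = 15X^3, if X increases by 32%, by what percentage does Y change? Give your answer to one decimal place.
130.0%

For Y = 15X^3:
If X → X(1 + 0.32)
Then Y → Y · (1 + 0.32)^3
     ≈ Y · 2.3000

Percentage change = ((1 + 0.32)^3 − 1) × 100% ≈ 130.0%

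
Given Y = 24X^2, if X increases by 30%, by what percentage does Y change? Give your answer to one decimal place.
69.0%

For Y = 24X^2:
If X → X(1 + 0.3)
Then Y → Y · (1 + 0.3)^2
     = Y · 1.6900

Percentage change = ((1 + 0.3)^2 − 1) × 100% = 69.0%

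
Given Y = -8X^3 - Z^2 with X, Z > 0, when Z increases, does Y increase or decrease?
Y decreases

Taking the partial derivative:
∂Y/∂Z = -2Z

∂Y/∂Z = -2Z < 0 (assuming positive values)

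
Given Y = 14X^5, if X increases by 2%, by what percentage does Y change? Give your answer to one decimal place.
10.4%

For Y = 14X^5:
If X → X(1 + 0.02)
Then Y → Y · (1 + 0.02)^5
     ≈ Y · 1.1041

Percentage change = ((1 + 0.02)^5 − 1) × 100% ≈ 10.4%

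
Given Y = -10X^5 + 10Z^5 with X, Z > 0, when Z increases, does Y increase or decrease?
Y increases

Taking the partial derivative:
∂Y/∂Z = 50Z^4

∂Y/∂Z = 50Z^4 > 0 (assuming positive values)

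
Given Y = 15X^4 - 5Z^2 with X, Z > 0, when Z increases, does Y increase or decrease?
Y decreases

Taking the partial derivative:
∂Y/∂Z = -10Z

∂Y/∂Z = -10Z < 0 (assuming positive values)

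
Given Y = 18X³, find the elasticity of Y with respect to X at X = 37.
Elasticity = 3

Elasticity = (dY/dX) · (X/Y)

dY/dX = 54·X²
At X = 37: dY/dX = 73926, Y = 911754

Elasticity = 73926 · (37 / 911754) = 3

Interpretation: for a small percentage change in X, the percentage change in Y is approximately 3.00 times as large.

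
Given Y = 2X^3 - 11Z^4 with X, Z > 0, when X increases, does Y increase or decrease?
Y increases

Taking the partial derivative:
∂Y/∂X = 6X^2

∂Y/∂X = 6X^2 > 0 (assuming positive values)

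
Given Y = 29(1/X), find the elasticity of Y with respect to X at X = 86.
Elasticity = -1

Elasticity = (dY/dX) · (X/Y)

dY/dX = -29/X²
At X = 86: dY/dX = -29/7396, Y = 29/86

Elasticity = (-29/7396) · (86 / (29/86)) = -1

Interpretation: for a small percentage change in X, the percentage change in Y is approximately -1.00 times as large.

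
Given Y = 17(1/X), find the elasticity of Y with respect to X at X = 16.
Elasticity = -1

Elasticity = (dY/dX) · (X/Y)

dY/dX = -17/X²
At X = 16: dY/dX = -17/256, Y = 17/16

Elasticity = (-17/256) · (16 / (17/16)) = -1

Interpretation: for a small percentage change in X, the percentage change in Y is approximately -1.00 times as large.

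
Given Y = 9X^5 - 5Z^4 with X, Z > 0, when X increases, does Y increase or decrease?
Y increases

Taking the partial derivative:
∂Y/∂X = 45X^4

∂Y/∂X = 45X^4 > 0 (assuming positive values)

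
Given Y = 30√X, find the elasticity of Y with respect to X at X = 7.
Elasticity = 1/2

Elasticity = (dY/dX) · (X/Y)

dY/dX = 15/√X
At X = 7: dY/dX = 15·√7/7, Y = 30·√7

Elasticity = (15·√7/7) · (7 / (30·√7)) = 1/2

Interpretation: for a small percentage change in X, the percentage change in Y is approximately 0.50 times as large.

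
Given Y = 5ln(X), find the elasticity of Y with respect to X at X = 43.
Elasticity = 1/ln(43) ≈ 0.2659

Elasticity = (dY/dX) · (X/Y)

dY/dX = 5/X
At X = 43: dY/dX = 5/43, Y = 5·ln(43)

Elasticity = (5/43) · (43 / (5·ln(43))) = 1/ln(43) ≈ 0.2659

Interpretation: for a small percentage change in X, the percentage change in Y is approximately 0.27 times as large.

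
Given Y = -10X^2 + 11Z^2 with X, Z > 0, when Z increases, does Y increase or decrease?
Y increases

Taking the partial derivative:
∂Y/∂Z = 22Z

∂Y/∂Z = 22Z > 0 (assuming positive values)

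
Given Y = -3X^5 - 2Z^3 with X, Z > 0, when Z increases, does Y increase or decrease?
Y decreases

Taking the partial derivative:
∂Y/∂Z = -6Z^2

∂Y/∂Z = -6Z^2 < 0 (assuming positive values)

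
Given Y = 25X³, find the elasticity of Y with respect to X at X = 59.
Elasticity = 3

Elasticity = (dY/dX) · (X/Y)

dY/dX = 75·X²
At X = 59: dY/dX = 261075, Y = 5134475

Elasticity = 261075 · (59 / 5134475) = 3

Interpretation: for a small percentage change in X, the percentage change in Y is approximately 3.00 times as large.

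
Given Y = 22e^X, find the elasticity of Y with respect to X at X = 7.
Elasticity = 7

Elasticity = (dY/dX) · (X/Y)

dY/dX = 22·e^X
At X = 7: dY/dX = 22·e^7, Y = 22·e^7

Elasticity = (22·e^7) · (7 / (22·e^7)) = 7

Interpretation: for a small percentage change in X, the percentage change in Y is approximately 7.00 times as large.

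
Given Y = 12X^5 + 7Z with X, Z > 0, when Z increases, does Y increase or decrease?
Y increases

Taking the partial derivative:
∂Y/∂Z = 7

∂Y/∂Z = 7 > 0 (assuming positive values)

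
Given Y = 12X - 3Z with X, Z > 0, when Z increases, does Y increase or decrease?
Y decreases

Taking the partial derivative:
∂Y/∂Z = -3

∂Y/∂Z = -3 < 0 (assuming positive values)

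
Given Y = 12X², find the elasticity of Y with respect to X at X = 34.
Elasticity = 2

Elasticity = (dY/dX) · (X/Y)

dY/dX = 24·X
At X = 34: dY/dX = 816, Y = 13872

Elasticity = 816 · (34 / 13872) = 2

Interpretation: for a small percentage change in X, the percentage change in Y is approximately 2.00 times as large.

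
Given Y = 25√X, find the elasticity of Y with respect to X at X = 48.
Elasticity = 1/2

Elasticity = (dY/dX) · (X/Y)

dY/dX = 25/(2·√X)
At X = 48: dY/dX = 25·√3/24, Y = 100·√3

Elasticity = (25·√3/24) · (48 / (100·√3)) = 1/2

Interpretation: for a small percentage change in X, the percentage change in Y is approximately 0.50 times as large.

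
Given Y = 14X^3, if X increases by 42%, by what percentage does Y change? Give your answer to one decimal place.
186.3%

For Y = 14X^3:
If X → X(1 + 0.42)
Then Y → Y · (1 + 0.42)^3
     ≈ Y · 2.8633

Percentage change = ((1 + 0.42)^3 − 1) × 100% ≈ 186.3%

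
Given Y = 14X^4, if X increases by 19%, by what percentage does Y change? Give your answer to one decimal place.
100.5%

For Y = 14X^4:
If X → X(1 + 0.19)
Then Y → Y · (1 + 0.19)^4
     ≈ Y · 2.0053

Percentage change = ((1 + 0.19)^4 − 1) × 100% ≈ 100.5%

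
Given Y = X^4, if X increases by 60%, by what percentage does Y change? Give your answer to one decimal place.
555.4%

For Y = X^4:
If X → X(1 + 0.6)
Then Y → Y · (1 + 0.6)^4
     = Y · 6.5536

Percentage change = ((1 + 0.6)^4 − 1) × 100% ≈ 555.4%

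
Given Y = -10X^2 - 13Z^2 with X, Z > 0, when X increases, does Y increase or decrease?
Y decreases

Taking the partial derivative:
∂Y/∂X = -20X

∂Y/∂X = -20X < 0 (assuming positive values)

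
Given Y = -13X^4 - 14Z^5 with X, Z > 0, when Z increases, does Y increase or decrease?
Y decreases

Taking the partial derivative:
∂Y/∂Z = -70Z^4

∂Y/∂Z = -70Z^4 < 0 (assuming positive values)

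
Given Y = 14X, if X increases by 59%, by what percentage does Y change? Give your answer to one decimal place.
59.0%

For Y = 14X:
If X → X(1 + 0.59)
Then Y → Y · (1 + 0.59)^1
     = Y · 1.5900

Percentage change = ((1 + 0.59)^1 − 1) × 100% = 59.0%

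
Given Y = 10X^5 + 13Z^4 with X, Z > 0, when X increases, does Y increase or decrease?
Y increases

Taking the partial derivative:
∂Y/∂X = 50X^4

∂Y/∂X = 50X^4 > 0 (assuming positive values)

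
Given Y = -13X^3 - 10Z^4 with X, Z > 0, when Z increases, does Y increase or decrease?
Y decreases

Taking the partial derivative:
∂Y/∂Z = -40Z^3

∂Y/∂Z = -40Z^3 < 0 (assuming positive values)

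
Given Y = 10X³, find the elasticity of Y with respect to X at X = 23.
Elasticity = 3

Elasticity = (dY/dX) · (X/Y)

dY/dX = 30·X²
At X = 23: dY/dX = 15870, Y = 121670

Elasticity = 15870 · (23 / 121670) = 3

Interpretation: for a small percentage change in X, the percentage change in Y is approximately 3.00 times as large.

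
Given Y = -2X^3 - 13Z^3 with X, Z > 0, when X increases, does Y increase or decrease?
Y decreases

Taking the partial derivative:
∂Y/∂X = -6X^2

∂Y/∂X = -6X^2 < 0 (assuming positive values)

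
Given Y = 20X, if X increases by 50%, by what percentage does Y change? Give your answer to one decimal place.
50.0%

For Y = 20X:
If X → X(1 + 0.5)
Then Y → Y · (1 + 0.5)^1
     = Y · 1.5000

Percentage change = ((1 + 0.5)^1 − 1) × 100% = 50.0%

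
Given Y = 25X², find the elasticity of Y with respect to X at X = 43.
Elasticity = 2

Elasticity = (dY/dX) · (X/Y)

dY/dX = 50·X
At X = 43: dY/dX = 2150, Y = 46225

Elasticity = 2150 · (43 / 46225) = 2

Interpretation: for a small percentage change in X, the percentage change in Y is approximately 2.00 times as large.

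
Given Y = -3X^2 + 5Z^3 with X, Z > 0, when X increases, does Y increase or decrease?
Y decreases

Taking the partial derivative:
∂Y/∂X = -6X

∂Y/∂X = -6X < 0 (assuming positive values)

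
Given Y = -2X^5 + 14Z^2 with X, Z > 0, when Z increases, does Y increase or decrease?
Y increases

Taking the partial derivative:
∂Y/∂Z = 28Z

∂Y/∂Z = 28Z > 0 (assuming positive values)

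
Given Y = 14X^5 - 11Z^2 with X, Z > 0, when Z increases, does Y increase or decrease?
Y decreases

Taking the partial derivative:
∂Y/∂Z = -22Z

∂Y/∂Z = -22Z < 0 (assuming positive values)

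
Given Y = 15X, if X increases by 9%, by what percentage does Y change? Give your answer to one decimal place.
9.0%

For Y = 15X:
If X → X(1 + 0.09)
Then Y → Y · (1 + 0.09)^1
     = Y · 1.0900

Percentage change = ((1 + 0.09)^1 − 1) × 100% = 9.0%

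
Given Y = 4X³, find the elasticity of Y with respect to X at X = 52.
Elasticity = 3

Elasticity = (dY/dX) · (X/Y)

dY/dX = 12·X²
At X = 52: dY/dX = 32448, Y = 562432

Elasticity = 32448 · (52 / 562432) = 3

Interpretation: for a small percentage change in X, the percentage change in Y is approximately 3.00 times as large.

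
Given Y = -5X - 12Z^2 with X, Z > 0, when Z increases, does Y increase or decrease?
Y decreases

Taking the partial derivative:
∂Y/∂Z = -24Z

∂Y/∂Z = -24Z < 0 (assuming positive values)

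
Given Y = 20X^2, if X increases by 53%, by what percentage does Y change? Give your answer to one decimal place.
134.1%

For Y = 20X^2:
If X → X(1 + 0.53)
Then Y → Y · (1 + 0.53)^2
     = Y · 2.3409

Percentage change = ((1 + 0.53)^2 − 1) × 100% ≈ 134.1%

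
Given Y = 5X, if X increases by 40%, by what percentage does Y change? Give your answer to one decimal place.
40.0%

For Y = 5X:
If X → X(1 + 0.4)
Then Y → Y · (1 + 0.4)^1
     = Y · 1.4000

Percentage change = ((1 + 0.4)^1 − 1) × 100% = 40.0%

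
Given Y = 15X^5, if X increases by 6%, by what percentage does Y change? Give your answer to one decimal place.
33.8%

For Y = 15X^5:
If X → X(1 + 0.06)
Then Y → Y · (1 + 0.06)^5
     ≈ Y · 1.3382

Percentage change = ((1 + 0.06)^5 − 1) × 100% ≈ 33.8%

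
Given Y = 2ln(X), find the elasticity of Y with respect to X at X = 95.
Elasticity = 1/ln(95) ≈ 0.2196

Elasticity = (dY/dX) · (X/Y)

dY/dX = 2/X
At X = 95: dY/dX = 2/95, Y = 2·ln(95)

Elasticity = (2/95) · (95 / (2·ln(95))) = 1/ln(95) ≈ 0.2196

Interpretation: for a small percentage change in X, the percentage change in Y is approximately 0.22 times as large.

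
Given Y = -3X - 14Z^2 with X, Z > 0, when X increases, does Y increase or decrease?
Y decreases

Taking the partial derivative:
∂Y/∂X = -3

∂Y/∂X = -3 < 0 (assuming positive values)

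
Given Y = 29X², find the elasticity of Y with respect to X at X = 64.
Elasticity = 2

Elasticity = (dY/dX) · (X/Y)

dY/dX = 58·X
At X = 64: dY/dX = 3712, Y = 118784

Elasticity = 3712 · (64 / 118784) = 2

Interpretation: for a small percentage change in X, the percentage change in Y is approximately 2.00 times as large.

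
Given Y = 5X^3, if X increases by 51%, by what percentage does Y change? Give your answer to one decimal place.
244.3%

For Y = 5X^3:
If X → X(1 + 0.51)
Then Y → Y · (1 + 0.51)^3
     ≈ Y · 3.4430

Percentage change = ((1 + 0.51)^3 − 1) × 100% ≈ 244.3%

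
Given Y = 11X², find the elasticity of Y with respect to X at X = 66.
Elasticity = 2

Elasticity = (dY/dX) · (X/Y)

dY/dX = 22·X
At X = 66: dY/dX = 1452, Y = 47916

Elasticity = 1452 · (66 / 47916) = 2

Interpretation: for a small percentage change in X, the percentage change in Y is approximately 2.00 times as large.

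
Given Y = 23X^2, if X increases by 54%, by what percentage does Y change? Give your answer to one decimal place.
137.2%

For Y = 23X^2:
If X → X(1 + 0.54)
Then Y → Y · (1 + 0.54)^2
     = Y · 2.3716

Percentage change = ((1 + 0.54)^2 − 1) × 100% ≈ 137.2%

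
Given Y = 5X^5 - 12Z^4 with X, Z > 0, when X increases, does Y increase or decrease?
Y increases

Taking the partial derivative:
∂Y/∂X = 25X^4

∂Y/∂X = 25X^4 > 0 (assuming positive values)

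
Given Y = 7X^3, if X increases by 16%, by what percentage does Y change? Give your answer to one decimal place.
56.1%

For Y = 7X^3:
If X → X(1 + 0.16)
Then Y → Y · (1 + 0.16)^3
     ≈ Y · 1.5609

Percentage change = ((1 + 0.16)^3 − 1) × 100% ≈ 56.1%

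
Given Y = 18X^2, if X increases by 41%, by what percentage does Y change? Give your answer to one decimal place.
98.8%

For Y = 18X^2:
If X → X(1 + 0.41)
Then Y → Y · (1 + 0.41)^2
     = Y · 1.9881

Percentage change = ((1 + 0.41)^2 − 1) × 100% ≈ 98.8%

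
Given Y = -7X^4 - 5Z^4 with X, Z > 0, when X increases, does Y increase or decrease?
Y decreases

Taking the partial derivative:
∂Y/∂X = -28X^3

∂Y/∂X = -28X^3 < 0 (assuming positive values)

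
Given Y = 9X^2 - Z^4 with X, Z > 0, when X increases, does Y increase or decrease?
Y increases

Taking the partial derivative:
∂Y/∂X = 18X

∂Y/∂X = 18X > 0 (assuming positive values)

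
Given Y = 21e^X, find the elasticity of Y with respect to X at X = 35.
Elasticity = 35

Elasticity = (dY/dX) · (X/Y)

dY/dX = 21·e^X
At X = 35: dY/dX = 21·e^35, Y = 21·e^35

Elasticity = (21·e^35) · (35 / (21·e^35)) = 35

Interpretation: for a small percentage change in X, the percentage change in Y is approximately 35.00 times as large.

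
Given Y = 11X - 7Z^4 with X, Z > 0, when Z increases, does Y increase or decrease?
Y decreases

Taking the partial derivative:
∂Y/∂Z = -28Z^3

∂Y/∂Z = -28Z^3 < 0 (assuming positive values)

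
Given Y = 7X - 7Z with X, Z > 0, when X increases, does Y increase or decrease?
Y increases

Taking the partial derivative:
∂Y/∂X = 7

∂Y/∂X = 7 > 0 (assuming positive values)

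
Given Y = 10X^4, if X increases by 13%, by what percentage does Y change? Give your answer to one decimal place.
63.0%

For Y = 10X^4:
If X → X(1 + 0.13)
Then Y → Y · (1 + 0.13)^4
     ≈ Y · 1.6305

Percentage change = ((1 + 0.13)^4 − 1) × 100% ≈ 63.0%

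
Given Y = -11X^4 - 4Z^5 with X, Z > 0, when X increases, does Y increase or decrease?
Y decreases

Taking the partial derivative:
∂Y/∂X = -44X^3

∂Y/∂X = -44X^3 < 0 (assuming positive values)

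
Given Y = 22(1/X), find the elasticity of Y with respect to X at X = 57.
Elasticity = -1

Elasticity = (dY/dX) · (X/Y)

dY/dX = -22/X²
At X = 57: dY/dX = -22/3249, Y = 22/57

Elasticity = (-22/3249) · (57 / (22/57)) = -1

Interpretation: for a small percentage change in X, the percentage change in Y is approximately -1.00 times as large.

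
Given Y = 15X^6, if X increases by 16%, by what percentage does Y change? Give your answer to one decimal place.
143.6%

For Y = 15X^6:
If X → X(1 + 0.16)
Then Y → Y · (1 + 0.16)^6
     ≈ Y · 2.4364

Percentage change = ((1 + 0.16)^6 − 1) × 100% ≈ 143.6%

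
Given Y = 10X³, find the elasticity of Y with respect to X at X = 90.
Elasticity = 3

Elasticity = (dY/dX) · (X/Y)

dY/dX = 30·X²
At X = 90: dY/dX = 243000, Y = 7290000

Elasticity = 243000 · (90 / 7290000) = 3

Interpretation: for a small percentage change in X, the percentage change in Y is approximately 3.00 times as large.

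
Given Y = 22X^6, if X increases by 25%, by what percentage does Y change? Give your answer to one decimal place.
281.5%

For Y = 22X^6:
If X → X(1 + 0.25)
Then Y → Y · (1 + 0.25)^6
     ≈ Y · 3.8147

Percentage change = ((1 + 0.25)^6 − 1) × 100% ≈ 281.5%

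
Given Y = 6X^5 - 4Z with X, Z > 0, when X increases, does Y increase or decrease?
Y increases

Taking the partial derivative:
∂Y/∂X = 30X^4

∂Y/∂X = 30X^4 > 0 (assuming positive values)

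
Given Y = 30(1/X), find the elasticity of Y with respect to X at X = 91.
Elasticity = -1

Elasticity = (dY/dX) · (X/Y)

dY/dX = -30/X²
At X = 91: dY/dX = -30/8281, Y = 30/91

Elasticity = (-30/8281) · (91 / (30/91)) = -1

Interpretation: for a small percentage change in X, the percentage change in Y is approximately -1.00 times as large.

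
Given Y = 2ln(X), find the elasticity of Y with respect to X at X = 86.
Elasticity = 1/ln(86) ≈ 0.2245

Elasticity = (dY/dX) · (X/Y)

dY/dX = 2/X
At X = 86: dY/dX = 1/43, Y = 2·ln(86)

Elasticity = (1/43) · (86 / (2·ln(86))) = 1/ln(86) ≈ 0.2245

Interpretation: for a small percentage change in X, the percentage change in Y is approximately 0.22 times as large.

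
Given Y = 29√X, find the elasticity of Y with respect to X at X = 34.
Elasticity = 1/2

Elasticity = (dY/dX) · (X/Y)

dY/dX = 29/(2·√X)
At X = 34: dY/dX = 29·√34/68, Y = 29·√34

Elasticity = (29·√34/68) · (34 / (29·√34)) = 1/2

Interpretation: for a small percentage change in X, the percentage change in Y is approximately 0.50 times as large.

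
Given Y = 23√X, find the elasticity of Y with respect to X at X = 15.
Elasticity = 1/2

Elasticity = (dY/dX) · (X/Y)

dY/dX = 23/(2·√X)
At X = 15: dY/dX = 23·√15/30, Y = 23·√15

Elasticity = (23·√15/30) · (15 / (23·√15)) = 1/2

Interpretation: for a small percentage change in X, the percentage change in Y is approximately 0.50 times as large.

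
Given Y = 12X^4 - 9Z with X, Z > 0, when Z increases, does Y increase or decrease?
Y decreases

Taking the partial derivative:
∂Y/∂Z = -9

∂Y/∂Z = -9 < 0 (assuming positive values)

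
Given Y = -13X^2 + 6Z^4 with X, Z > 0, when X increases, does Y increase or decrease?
Y decreases

Taking the partial derivative:
∂Y/∂X = -26X

∂Y/∂X = -26X < 0 (assuming positive values)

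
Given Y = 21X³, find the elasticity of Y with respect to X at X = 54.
Elasticity = 3

Elasticity = (dY/dX) · (X/Y)

dY/dX = 63·X²
At X = 54: dY/dX = 183708, Y = 3306744

Elasticity = 183708 · (54 / 3306744) = 3

Interpretation: for a small percentage change in X, the percentage change in Y is approximately 3.00 times as large.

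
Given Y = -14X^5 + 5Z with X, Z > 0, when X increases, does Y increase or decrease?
Y decreases

Taking the partial derivative:
∂Y/∂X = -70X^4

∂Y/∂X = -70X^4 < 0 (assuming positive values)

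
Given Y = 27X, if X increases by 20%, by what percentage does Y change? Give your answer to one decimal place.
20.0%

For Y = 27X:
If X → X(1 + 0.2)
Then Y → Y · (1 + 0.2)^1
     = Y · 1.2000

Percentage change = ((1 + 0.2)^1 − 1) × 100% = 20.0%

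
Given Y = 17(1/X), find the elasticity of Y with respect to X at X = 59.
Elasticity = -1

Elasticity = (dY/dX) · (X/Y)

dY/dX = -17/X²
At X = 59: dY/dX = -17/3481, Y = 17/59

Elasticity = (-17/3481) · (59 / (17/59)) = -1

Interpretation: for a small percentage change in X, the percentage change in Y is approximately -1.00 times as large.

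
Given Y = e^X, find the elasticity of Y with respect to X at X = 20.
Elasticity = 20

Elasticity = (dY/dX) · (X/Y)

dY/dX = e^X
At X = 20: dY/dX = e^20, Y = e^20

Elasticity = (e^20) · (20 / (e^20)) = 20

Interpretation: for a small percentage change in X, the percentage change in Y is approximately 20.00 times as large.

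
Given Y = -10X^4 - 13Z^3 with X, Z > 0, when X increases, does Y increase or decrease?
Y decreases

Taking the partial derivative:
∂Y/∂X = -40X^3

∂Y/∂X = -40X^3 < 0 (assuming positive values)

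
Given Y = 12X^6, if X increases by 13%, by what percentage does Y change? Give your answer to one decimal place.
108.2%

For Y = 12X^6:
If X → X(1 + 0.13)
Then Y → Y · (1 + 0.13)^6
     ≈ Y · 2.0820

Percentage change = ((1 + 0.13)^6 − 1) × 100% ≈ 108.2%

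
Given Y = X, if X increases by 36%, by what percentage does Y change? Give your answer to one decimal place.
36.0%

For Y = X:
If X → X(1 + 0.36)
Then Y → Y · (1 + 0.36)^1
     = Y · 1.3600

Percentage change = ((1 + 0.36)^1 − 1) × 100% = 36.0%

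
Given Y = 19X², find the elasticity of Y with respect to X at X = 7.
Elasticity = 2

Elasticity = (dY/dX) · (X/Y)

dY/dX = 38·X
At X = 7: dY/dX = 266, Y = 931

Elasticity = 266 · (7 / 931) = 2

Interpretation: for a small percentage change in X, the percentage change in Y is approximately 2.00 times as large.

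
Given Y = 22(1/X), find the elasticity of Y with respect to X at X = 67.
Elasticity = -1

Elasticity = (dY/dX) · (X/Y)

dY/dX = -22/X²
At X = 67: dY/dX = -22/4489, Y = 22/67

Elasticity = (-22/4489) · (67 / (22/67)) = -1

Interpretation: for a small percentage change in X, the percentage change in Y is approximately -1.00 times as large.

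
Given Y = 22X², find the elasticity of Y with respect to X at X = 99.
Elasticity = 2

Elasticity = (dY/dX) · (X/Y)

dY/dX = 44·X
At X = 99: dY/dX = 4356, Y = 215622

Elasticity = 4356 · (99 / 215622) = 2

Interpretation: for a small percentage change in X, the percentage change in Y is approximately 2.00 times as large.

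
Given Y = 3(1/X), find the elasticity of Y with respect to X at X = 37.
Elasticity = -1

Elasticity = (dY/dX) · (X/Y)

dY/dX = -3/X²
At X = 37: dY/dX = -3/1369, Y = 3/37

Elasticity = (-3/1369) · (37 / (3/37)) = -1

Interpretation: for a small percentage change in X, the percentage change in Y is approximately -1.00 times as large.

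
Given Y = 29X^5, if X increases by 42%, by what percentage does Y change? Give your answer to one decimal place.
477.4%

For Y = 29X^5:
If X → X(1 + 0.42)
Then Y → Y · (1 + 0.42)^5
     ≈ Y · 5.7735

Percentage change = ((1 + 0.42)^5 − 1) × 100% ≈ 477.4%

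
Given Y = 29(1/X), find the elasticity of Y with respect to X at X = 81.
Elasticity = -1

Elasticity = (dY/dX) · (X/Y)

dY/dX = -29/X²
At X = 81: dY/dX = -29/6561, Y = 29/81

Elasticity = (-29/6561) · (81 / (29/81)) = -1

Interpretation: for a small percentage change in X, the percentage change in Y is approximately -1.00 times as large.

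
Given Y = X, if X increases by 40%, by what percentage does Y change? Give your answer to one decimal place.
40.0%

For Y = X:
If X → X(1 + 0.4)
Then Y → Y · (1 + 0.4)^1
     = Y · 1.4000

Percentage change = ((1 + 0.4)^1 − 1) × 100% = 40.0%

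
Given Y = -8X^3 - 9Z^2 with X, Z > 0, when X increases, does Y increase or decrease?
Y decreases

Taking the partial derivative:
∂Y/∂X = -24X^2

∂Y/∂X = -24X^2 < 0 (assuming positive values)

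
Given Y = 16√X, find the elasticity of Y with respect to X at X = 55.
Elasticity = 1/2

Elasticity = (dY/dX) · (X/Y)

dY/dX = 8/√X
At X = 55: dY/dX = 8·√55/55, Y = 16·√55

Elasticity = (8·√55/55) · (55 / (16·√55)) = 1/2

Interpretation: for a small percentage change in X, the percentage change in Y is approximately 0.50 times as large.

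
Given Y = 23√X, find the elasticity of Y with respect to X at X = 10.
Elasticity = 1/2

Elasticity = (dY/dX) · (X/Y)

dY/dX = 23/(2·√X)
At X = 10: dY/dX = 23·√10/20, Y = 23·√10

Elasticity = (23·√10/20) · (10 / (23·√10)) = 1/2

Interpretation: for a small percentage change in X, the percentage change in Y is approximately 0.50 times as large.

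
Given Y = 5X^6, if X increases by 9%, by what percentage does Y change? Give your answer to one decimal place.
67.7%

For Y = 5X^6:
If X → X(1 + 0.09)
Then Y → Y · (1 + 0.09)^6
     ≈ Y · 1.6771

Percentage change = ((1 + 0.09)^6 − 1) × 100% ≈ 67.7%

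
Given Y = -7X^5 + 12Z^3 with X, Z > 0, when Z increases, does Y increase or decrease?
Y increases

Taking the partial derivative:
∂Y/∂Z = 36Z^2

∂Y/∂Z = 36Z^2 > 0 (assuming positive values)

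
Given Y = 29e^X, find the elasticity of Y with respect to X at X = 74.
Elasticity = 74

Elasticity = (dY/dX) · (X/Y)

dY/dX = 29·e^X
At X = 74: dY/dX = 29·e^74, Y = 29·e^74

Elasticity = (29·e^74) · (74 / (29·e^74)) = 74

Interpretation: for a small percentage change in X, the percentage change in Y is approximately 74.00 times as large.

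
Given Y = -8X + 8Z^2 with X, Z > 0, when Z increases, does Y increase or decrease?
Y increases

Taking the partial derivative:
∂Y/∂Z = 16Z

∂Y/∂Z = 16Z > 0 (assuming positive values)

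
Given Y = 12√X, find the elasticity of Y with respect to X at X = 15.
Elasticity = 1/2

Elasticity = (dY/dX) · (X/Y)

dY/dX = 6/√X
At X = 15: dY/dX = 2·√15/5, Y = 12·√15

Elasticity = (2·√15/5) · (15 / (12·√15)) = 1/2

Interpretation: for a small percentage change in X, the percentage change in Y is approximately 0.50 times as large.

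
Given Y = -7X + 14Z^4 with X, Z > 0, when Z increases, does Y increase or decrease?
Y increases

Taking the partial derivative:
∂Y/∂Z = 56Z^3

∂Y/∂Z = 56Z^3 > 0 (assuming positive values)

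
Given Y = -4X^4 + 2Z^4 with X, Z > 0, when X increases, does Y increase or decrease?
Y decreases

Taking the partial derivative:
∂Y/∂X = -16X^3

∂Y/∂X = -16X^3 < 0 (assuming positive values)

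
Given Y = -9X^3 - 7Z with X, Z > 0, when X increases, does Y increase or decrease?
Y decreases

Taking the partial derivative:
∂Y/∂X = -27X^2

∂Y/∂X = -27X^2 < 0 (assuming positive values)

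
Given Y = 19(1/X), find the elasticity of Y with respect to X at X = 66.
Elasticity = -1

Elasticity = (dY/dX) · (X/Y)

dY/dX = -19/X²
At X = 66: dY/dX = -19/4356, Y = 19/66

Elasticity = (-19/4356) · (66 / (19/66)) = -1

Interpretation: for a small percentage change in X, the percentage change in Y is approximately -1.00 times as large.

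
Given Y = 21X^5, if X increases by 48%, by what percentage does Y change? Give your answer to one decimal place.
610.1%

For Y = 21X^5:
If X → X(1 + 0.48)
Then Y → Y · (1 + 0.48)^5
     ≈ Y · 7.1008

Percentage change = ((1 + 0.48)^5 − 1) × 100% ≈ 610.1%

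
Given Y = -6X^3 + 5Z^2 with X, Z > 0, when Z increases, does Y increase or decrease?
Y increases

Taking the partial derivative:
∂Y/∂Z = 10Z

∂Y/∂Z = 10Z > 0 (assuming positive values)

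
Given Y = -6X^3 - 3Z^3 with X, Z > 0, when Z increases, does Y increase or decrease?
Y decreases

Taking the partial derivative:
∂Y/∂Z = -9Z^2

∂Y/∂Z = -9Z^2 < 0 (assuming positive values)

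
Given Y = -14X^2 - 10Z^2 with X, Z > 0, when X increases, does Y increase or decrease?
Y decreases

Taking the partial derivative:
∂Y/∂X = -28X

∂Y/∂X = -28X < 0 (assuming positive values)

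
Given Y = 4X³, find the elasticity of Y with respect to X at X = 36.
Elasticity = 3

Elasticity = (dY/dX) · (X/Y)

dY/dX = 12·X²
At X = 36: dY/dX = 15552, Y = 186624

Elasticity = 15552 · (36 / 186624) = 3

Interpretation: for a small percentage change in X, the percentage change in Y is approximately 3.00 times as large.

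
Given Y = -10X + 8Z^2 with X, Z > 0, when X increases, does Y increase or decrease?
Y decreases

Taking the partial derivative:
∂Y/∂X = -10

∂Y/∂X = -10 < 0 (assuming positive values)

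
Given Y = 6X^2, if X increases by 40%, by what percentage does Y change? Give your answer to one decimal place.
96.0%

For Y = 6X^2:
If X → X(1 + 0.4)
Then Y → Y · (1 + 0.4)^2
     = Y · 1.9600

Percentage change = ((1 + 0.4)^2 − 1) × 100% = 96.0%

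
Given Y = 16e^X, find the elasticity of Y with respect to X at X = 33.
Elasticity = 33

Elasticity = (dY/dX) · (X/Y)

dY/dX = 16·e^X
At X = 33: dY/dX = 16·e^33, Y = 16·e^33

Elasticity = (16·e^33) · (33 / (16·e^33)) = 33

Interpretation: for a small percentage change in X, the percentage change in Y is approximately 33.00 times as large.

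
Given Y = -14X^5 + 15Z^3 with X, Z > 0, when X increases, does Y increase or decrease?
Y decreases

Taking the partial derivative:
∂Y/∂X = -70X^4

∂Y/∂X = -70X^4 < 0 (assuming positive values)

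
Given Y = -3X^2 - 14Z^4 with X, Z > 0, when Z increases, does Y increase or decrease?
Y decreases

Taking the partial derivative:
∂Y/∂Z = -56Z^3

∂Y/∂Z = -56Z^3 < 0 (assuming positive values)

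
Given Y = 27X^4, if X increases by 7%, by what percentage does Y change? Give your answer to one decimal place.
31.1%

For Y = 27X^4:
If X → X(1 + 0.07)
Then Y → Y · (1 + 0.07)^4
     ≈ Y · 1.3108

Percentage change = ((1 + 0.07)^4 − 1) × 100% ≈ 31.1%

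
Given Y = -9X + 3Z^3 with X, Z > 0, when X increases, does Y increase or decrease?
Y decreases

Taking the partial derivative:
∂Y/∂X = -9

∂Y/∂X = -9 < 0 (assuming positive values)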